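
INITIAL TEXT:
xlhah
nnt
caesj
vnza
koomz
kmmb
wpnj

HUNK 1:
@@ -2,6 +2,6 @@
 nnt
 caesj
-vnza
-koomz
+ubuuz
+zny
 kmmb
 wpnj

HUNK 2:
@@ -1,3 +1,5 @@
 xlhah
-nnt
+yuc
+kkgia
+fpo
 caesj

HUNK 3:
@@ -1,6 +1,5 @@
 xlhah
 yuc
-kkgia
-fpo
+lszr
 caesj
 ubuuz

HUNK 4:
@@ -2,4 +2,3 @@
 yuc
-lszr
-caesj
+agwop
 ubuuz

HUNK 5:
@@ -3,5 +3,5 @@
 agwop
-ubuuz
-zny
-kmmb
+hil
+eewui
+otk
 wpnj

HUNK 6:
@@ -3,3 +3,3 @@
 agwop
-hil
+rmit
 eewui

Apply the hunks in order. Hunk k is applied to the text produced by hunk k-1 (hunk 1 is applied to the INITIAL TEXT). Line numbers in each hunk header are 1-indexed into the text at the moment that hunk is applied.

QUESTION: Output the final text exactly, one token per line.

Answer: xlhah
yuc
agwop
rmit
eewui
otk
wpnj

Derivation:
Hunk 1: at line 2 remove [vnza,koomz] add [ubuuz,zny] -> 7 lines: xlhah nnt caesj ubuuz zny kmmb wpnj
Hunk 2: at line 1 remove [nnt] add [yuc,kkgia,fpo] -> 9 lines: xlhah yuc kkgia fpo caesj ubuuz zny kmmb wpnj
Hunk 3: at line 1 remove [kkgia,fpo] add [lszr] -> 8 lines: xlhah yuc lszr caesj ubuuz zny kmmb wpnj
Hunk 4: at line 2 remove [lszr,caesj] add [agwop] -> 7 lines: xlhah yuc agwop ubuuz zny kmmb wpnj
Hunk 5: at line 3 remove [ubuuz,zny,kmmb] add [hil,eewui,otk] -> 7 lines: xlhah yuc agwop hil eewui otk wpnj
Hunk 6: at line 3 remove [hil] add [rmit] -> 7 lines: xlhah yuc agwop rmit eewui otk wpnj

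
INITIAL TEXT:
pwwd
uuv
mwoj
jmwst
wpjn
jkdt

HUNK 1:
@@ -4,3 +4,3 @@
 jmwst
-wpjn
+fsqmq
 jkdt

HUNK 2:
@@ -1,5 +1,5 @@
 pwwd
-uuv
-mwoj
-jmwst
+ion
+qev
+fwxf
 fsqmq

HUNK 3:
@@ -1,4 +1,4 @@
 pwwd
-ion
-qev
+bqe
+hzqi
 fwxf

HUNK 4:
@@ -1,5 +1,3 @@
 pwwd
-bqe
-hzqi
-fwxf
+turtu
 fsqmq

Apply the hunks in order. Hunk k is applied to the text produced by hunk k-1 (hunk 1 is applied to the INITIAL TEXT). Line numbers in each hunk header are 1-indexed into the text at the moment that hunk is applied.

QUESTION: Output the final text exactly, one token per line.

Answer: pwwd
turtu
fsqmq
jkdt

Derivation:
Hunk 1: at line 4 remove [wpjn] add [fsqmq] -> 6 lines: pwwd uuv mwoj jmwst fsqmq jkdt
Hunk 2: at line 1 remove [uuv,mwoj,jmwst] add [ion,qev,fwxf] -> 6 lines: pwwd ion qev fwxf fsqmq jkdt
Hunk 3: at line 1 remove [ion,qev] add [bqe,hzqi] -> 6 lines: pwwd bqe hzqi fwxf fsqmq jkdt
Hunk 4: at line 1 remove [bqe,hzqi,fwxf] add [turtu] -> 4 lines: pwwd turtu fsqmq jkdt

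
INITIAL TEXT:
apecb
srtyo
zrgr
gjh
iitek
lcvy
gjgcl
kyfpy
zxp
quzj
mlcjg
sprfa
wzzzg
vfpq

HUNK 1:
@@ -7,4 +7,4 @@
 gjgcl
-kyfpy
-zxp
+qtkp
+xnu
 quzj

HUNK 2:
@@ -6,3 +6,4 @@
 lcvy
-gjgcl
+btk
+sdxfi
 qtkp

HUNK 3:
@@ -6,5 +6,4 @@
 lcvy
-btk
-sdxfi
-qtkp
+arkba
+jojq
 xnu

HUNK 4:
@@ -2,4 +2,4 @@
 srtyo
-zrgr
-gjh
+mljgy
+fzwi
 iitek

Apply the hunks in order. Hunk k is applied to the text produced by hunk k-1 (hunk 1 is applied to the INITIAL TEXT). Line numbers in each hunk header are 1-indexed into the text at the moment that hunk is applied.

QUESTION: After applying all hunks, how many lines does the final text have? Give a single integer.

Hunk 1: at line 7 remove [kyfpy,zxp] add [qtkp,xnu] -> 14 lines: apecb srtyo zrgr gjh iitek lcvy gjgcl qtkp xnu quzj mlcjg sprfa wzzzg vfpq
Hunk 2: at line 6 remove [gjgcl] add [btk,sdxfi] -> 15 lines: apecb srtyo zrgr gjh iitek lcvy btk sdxfi qtkp xnu quzj mlcjg sprfa wzzzg vfpq
Hunk 3: at line 6 remove [btk,sdxfi,qtkp] add [arkba,jojq] -> 14 lines: apecb srtyo zrgr gjh iitek lcvy arkba jojq xnu quzj mlcjg sprfa wzzzg vfpq
Hunk 4: at line 2 remove [zrgr,gjh] add [mljgy,fzwi] -> 14 lines: apecb srtyo mljgy fzwi iitek lcvy arkba jojq xnu quzj mlcjg sprfa wzzzg vfpq
Final line count: 14

Answer: 14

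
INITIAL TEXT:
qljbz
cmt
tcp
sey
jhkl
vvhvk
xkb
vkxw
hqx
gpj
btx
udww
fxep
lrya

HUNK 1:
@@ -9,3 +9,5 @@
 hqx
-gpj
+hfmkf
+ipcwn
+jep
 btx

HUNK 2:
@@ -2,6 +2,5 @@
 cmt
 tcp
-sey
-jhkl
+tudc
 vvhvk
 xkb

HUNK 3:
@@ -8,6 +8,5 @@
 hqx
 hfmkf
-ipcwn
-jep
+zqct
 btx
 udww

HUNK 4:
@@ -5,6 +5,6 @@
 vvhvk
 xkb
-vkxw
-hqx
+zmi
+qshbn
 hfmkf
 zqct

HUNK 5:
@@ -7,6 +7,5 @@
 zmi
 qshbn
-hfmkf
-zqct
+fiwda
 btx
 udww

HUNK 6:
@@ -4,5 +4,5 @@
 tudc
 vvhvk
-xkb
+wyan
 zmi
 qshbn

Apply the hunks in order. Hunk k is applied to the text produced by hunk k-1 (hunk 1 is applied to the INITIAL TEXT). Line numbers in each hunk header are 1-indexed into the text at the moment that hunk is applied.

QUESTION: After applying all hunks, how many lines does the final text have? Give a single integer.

Hunk 1: at line 9 remove [gpj] add [hfmkf,ipcwn,jep] -> 16 lines: qljbz cmt tcp sey jhkl vvhvk xkb vkxw hqx hfmkf ipcwn jep btx udww fxep lrya
Hunk 2: at line 2 remove [sey,jhkl] add [tudc] -> 15 lines: qljbz cmt tcp tudc vvhvk xkb vkxw hqx hfmkf ipcwn jep btx udww fxep lrya
Hunk 3: at line 8 remove [ipcwn,jep] add [zqct] -> 14 lines: qljbz cmt tcp tudc vvhvk xkb vkxw hqx hfmkf zqct btx udww fxep lrya
Hunk 4: at line 5 remove [vkxw,hqx] add [zmi,qshbn] -> 14 lines: qljbz cmt tcp tudc vvhvk xkb zmi qshbn hfmkf zqct btx udww fxep lrya
Hunk 5: at line 7 remove [hfmkf,zqct] add [fiwda] -> 13 lines: qljbz cmt tcp tudc vvhvk xkb zmi qshbn fiwda btx udww fxep lrya
Hunk 6: at line 4 remove [xkb] add [wyan] -> 13 lines: qljbz cmt tcp tudc vvhvk wyan zmi qshbn fiwda btx udww fxep lrya
Final line count: 13

Answer: 13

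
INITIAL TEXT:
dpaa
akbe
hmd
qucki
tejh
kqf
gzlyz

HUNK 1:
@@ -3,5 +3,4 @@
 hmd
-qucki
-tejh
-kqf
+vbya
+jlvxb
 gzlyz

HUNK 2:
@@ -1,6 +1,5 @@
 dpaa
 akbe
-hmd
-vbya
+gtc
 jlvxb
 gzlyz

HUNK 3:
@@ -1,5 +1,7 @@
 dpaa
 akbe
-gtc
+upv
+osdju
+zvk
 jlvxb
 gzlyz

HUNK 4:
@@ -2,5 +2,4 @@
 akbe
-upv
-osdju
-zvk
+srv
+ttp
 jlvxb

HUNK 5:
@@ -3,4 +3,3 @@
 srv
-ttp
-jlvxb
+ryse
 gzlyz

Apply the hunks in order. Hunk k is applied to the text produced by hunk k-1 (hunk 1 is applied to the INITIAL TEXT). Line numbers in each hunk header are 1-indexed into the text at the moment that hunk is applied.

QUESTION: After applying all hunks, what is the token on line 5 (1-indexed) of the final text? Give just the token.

Hunk 1: at line 3 remove [qucki,tejh,kqf] add [vbya,jlvxb] -> 6 lines: dpaa akbe hmd vbya jlvxb gzlyz
Hunk 2: at line 1 remove [hmd,vbya] add [gtc] -> 5 lines: dpaa akbe gtc jlvxb gzlyz
Hunk 3: at line 1 remove [gtc] add [upv,osdju,zvk] -> 7 lines: dpaa akbe upv osdju zvk jlvxb gzlyz
Hunk 4: at line 2 remove [upv,osdju,zvk] add [srv,ttp] -> 6 lines: dpaa akbe srv ttp jlvxb gzlyz
Hunk 5: at line 3 remove [ttp,jlvxb] add [ryse] -> 5 lines: dpaa akbe srv ryse gzlyz
Final line 5: gzlyz

Answer: gzlyz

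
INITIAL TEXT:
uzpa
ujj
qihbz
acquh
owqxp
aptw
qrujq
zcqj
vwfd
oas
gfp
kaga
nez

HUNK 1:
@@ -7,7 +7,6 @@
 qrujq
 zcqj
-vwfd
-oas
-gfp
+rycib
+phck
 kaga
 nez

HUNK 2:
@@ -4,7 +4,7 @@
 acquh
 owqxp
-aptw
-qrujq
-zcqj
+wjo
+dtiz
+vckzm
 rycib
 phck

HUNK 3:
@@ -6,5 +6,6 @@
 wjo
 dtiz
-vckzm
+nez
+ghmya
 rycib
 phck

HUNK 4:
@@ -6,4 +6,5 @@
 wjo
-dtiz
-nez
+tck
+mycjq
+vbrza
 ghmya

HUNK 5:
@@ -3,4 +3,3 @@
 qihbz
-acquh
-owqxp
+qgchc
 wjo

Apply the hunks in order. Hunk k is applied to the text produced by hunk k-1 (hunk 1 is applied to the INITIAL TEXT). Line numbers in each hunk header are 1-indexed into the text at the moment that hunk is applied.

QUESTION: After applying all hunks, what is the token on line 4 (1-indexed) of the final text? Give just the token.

Answer: qgchc

Derivation:
Hunk 1: at line 7 remove [vwfd,oas,gfp] add [rycib,phck] -> 12 lines: uzpa ujj qihbz acquh owqxp aptw qrujq zcqj rycib phck kaga nez
Hunk 2: at line 4 remove [aptw,qrujq,zcqj] add [wjo,dtiz,vckzm] -> 12 lines: uzpa ujj qihbz acquh owqxp wjo dtiz vckzm rycib phck kaga nez
Hunk 3: at line 6 remove [vckzm] add [nez,ghmya] -> 13 lines: uzpa ujj qihbz acquh owqxp wjo dtiz nez ghmya rycib phck kaga nez
Hunk 4: at line 6 remove [dtiz,nez] add [tck,mycjq,vbrza] -> 14 lines: uzpa ujj qihbz acquh owqxp wjo tck mycjq vbrza ghmya rycib phck kaga nez
Hunk 5: at line 3 remove [acquh,owqxp] add [qgchc] -> 13 lines: uzpa ujj qihbz qgchc wjo tck mycjq vbrza ghmya rycib phck kaga nez
Final line 4: qgchc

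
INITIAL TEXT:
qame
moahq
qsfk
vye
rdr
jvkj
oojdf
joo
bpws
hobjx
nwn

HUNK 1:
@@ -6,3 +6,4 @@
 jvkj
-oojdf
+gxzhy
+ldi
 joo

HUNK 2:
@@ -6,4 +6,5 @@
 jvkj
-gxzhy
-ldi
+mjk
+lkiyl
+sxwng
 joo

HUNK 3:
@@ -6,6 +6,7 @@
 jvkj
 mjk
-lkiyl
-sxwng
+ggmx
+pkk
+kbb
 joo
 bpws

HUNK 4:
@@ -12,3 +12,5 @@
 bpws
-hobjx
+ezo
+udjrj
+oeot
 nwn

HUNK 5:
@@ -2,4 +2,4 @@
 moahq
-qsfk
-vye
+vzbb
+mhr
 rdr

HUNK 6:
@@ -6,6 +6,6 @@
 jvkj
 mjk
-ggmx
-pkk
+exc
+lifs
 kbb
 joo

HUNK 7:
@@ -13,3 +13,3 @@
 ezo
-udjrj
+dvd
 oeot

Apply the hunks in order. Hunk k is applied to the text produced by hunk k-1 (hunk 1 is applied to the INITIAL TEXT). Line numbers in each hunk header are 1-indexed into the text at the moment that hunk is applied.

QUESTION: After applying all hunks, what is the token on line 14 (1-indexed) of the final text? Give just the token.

Hunk 1: at line 6 remove [oojdf] add [gxzhy,ldi] -> 12 lines: qame moahq qsfk vye rdr jvkj gxzhy ldi joo bpws hobjx nwn
Hunk 2: at line 6 remove [gxzhy,ldi] add [mjk,lkiyl,sxwng] -> 13 lines: qame moahq qsfk vye rdr jvkj mjk lkiyl sxwng joo bpws hobjx nwn
Hunk 3: at line 6 remove [lkiyl,sxwng] add [ggmx,pkk,kbb] -> 14 lines: qame moahq qsfk vye rdr jvkj mjk ggmx pkk kbb joo bpws hobjx nwn
Hunk 4: at line 12 remove [hobjx] add [ezo,udjrj,oeot] -> 16 lines: qame moahq qsfk vye rdr jvkj mjk ggmx pkk kbb joo bpws ezo udjrj oeot nwn
Hunk 5: at line 2 remove [qsfk,vye] add [vzbb,mhr] -> 16 lines: qame moahq vzbb mhr rdr jvkj mjk ggmx pkk kbb joo bpws ezo udjrj oeot nwn
Hunk 6: at line 6 remove [ggmx,pkk] add [exc,lifs] -> 16 lines: qame moahq vzbb mhr rdr jvkj mjk exc lifs kbb joo bpws ezo udjrj oeot nwn
Hunk 7: at line 13 remove [udjrj] add [dvd] -> 16 lines: qame moahq vzbb mhr rdr jvkj mjk exc lifs kbb joo bpws ezo dvd oeot nwn
Final line 14: dvd

Answer: dvd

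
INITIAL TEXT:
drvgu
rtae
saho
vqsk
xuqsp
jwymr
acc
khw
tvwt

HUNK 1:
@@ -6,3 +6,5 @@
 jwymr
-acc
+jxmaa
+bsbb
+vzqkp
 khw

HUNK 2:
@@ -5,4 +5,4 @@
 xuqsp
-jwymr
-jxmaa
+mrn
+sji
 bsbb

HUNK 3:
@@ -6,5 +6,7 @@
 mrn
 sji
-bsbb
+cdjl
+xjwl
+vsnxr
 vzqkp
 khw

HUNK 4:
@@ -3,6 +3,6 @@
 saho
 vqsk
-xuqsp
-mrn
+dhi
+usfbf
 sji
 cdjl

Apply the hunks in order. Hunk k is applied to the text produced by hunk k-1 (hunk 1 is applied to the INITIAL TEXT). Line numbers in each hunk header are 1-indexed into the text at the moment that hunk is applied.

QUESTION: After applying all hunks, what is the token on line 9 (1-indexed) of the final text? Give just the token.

Hunk 1: at line 6 remove [acc] add [jxmaa,bsbb,vzqkp] -> 11 lines: drvgu rtae saho vqsk xuqsp jwymr jxmaa bsbb vzqkp khw tvwt
Hunk 2: at line 5 remove [jwymr,jxmaa] add [mrn,sji] -> 11 lines: drvgu rtae saho vqsk xuqsp mrn sji bsbb vzqkp khw tvwt
Hunk 3: at line 6 remove [bsbb] add [cdjl,xjwl,vsnxr] -> 13 lines: drvgu rtae saho vqsk xuqsp mrn sji cdjl xjwl vsnxr vzqkp khw tvwt
Hunk 4: at line 3 remove [xuqsp,mrn] add [dhi,usfbf] -> 13 lines: drvgu rtae saho vqsk dhi usfbf sji cdjl xjwl vsnxr vzqkp khw tvwt
Final line 9: xjwl

Answer: xjwl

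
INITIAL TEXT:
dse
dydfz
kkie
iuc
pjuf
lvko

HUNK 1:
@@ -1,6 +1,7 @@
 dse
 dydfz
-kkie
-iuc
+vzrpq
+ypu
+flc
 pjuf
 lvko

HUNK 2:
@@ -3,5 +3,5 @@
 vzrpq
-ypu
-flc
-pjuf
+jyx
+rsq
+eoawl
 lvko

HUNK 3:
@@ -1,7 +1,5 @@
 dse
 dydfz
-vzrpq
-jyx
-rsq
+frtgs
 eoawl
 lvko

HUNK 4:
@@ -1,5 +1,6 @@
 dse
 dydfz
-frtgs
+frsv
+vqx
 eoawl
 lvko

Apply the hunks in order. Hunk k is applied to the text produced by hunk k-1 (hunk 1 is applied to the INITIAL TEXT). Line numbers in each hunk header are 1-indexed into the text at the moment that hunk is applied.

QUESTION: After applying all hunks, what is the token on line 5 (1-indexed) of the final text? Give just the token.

Hunk 1: at line 1 remove [kkie,iuc] add [vzrpq,ypu,flc] -> 7 lines: dse dydfz vzrpq ypu flc pjuf lvko
Hunk 2: at line 3 remove [ypu,flc,pjuf] add [jyx,rsq,eoawl] -> 7 lines: dse dydfz vzrpq jyx rsq eoawl lvko
Hunk 3: at line 1 remove [vzrpq,jyx,rsq] add [frtgs] -> 5 lines: dse dydfz frtgs eoawl lvko
Hunk 4: at line 1 remove [frtgs] add [frsv,vqx] -> 6 lines: dse dydfz frsv vqx eoawl lvko
Final line 5: eoawl

Answer: eoawl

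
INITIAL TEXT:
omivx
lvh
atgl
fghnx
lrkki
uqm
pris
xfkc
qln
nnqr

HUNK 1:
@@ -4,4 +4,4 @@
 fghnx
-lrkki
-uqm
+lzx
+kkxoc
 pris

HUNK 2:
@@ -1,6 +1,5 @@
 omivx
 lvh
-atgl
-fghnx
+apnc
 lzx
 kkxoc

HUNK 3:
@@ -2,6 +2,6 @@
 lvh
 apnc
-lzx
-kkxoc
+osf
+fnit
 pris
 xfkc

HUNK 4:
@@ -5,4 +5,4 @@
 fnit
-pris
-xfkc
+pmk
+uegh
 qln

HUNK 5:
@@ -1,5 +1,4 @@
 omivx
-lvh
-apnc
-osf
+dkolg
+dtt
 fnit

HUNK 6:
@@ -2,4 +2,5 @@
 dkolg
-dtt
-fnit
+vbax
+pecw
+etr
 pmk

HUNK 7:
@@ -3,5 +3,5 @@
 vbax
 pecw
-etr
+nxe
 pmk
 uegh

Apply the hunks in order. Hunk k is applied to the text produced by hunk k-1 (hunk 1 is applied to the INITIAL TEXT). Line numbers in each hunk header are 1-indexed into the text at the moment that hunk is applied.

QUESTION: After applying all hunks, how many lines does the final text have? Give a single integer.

Hunk 1: at line 4 remove [lrkki,uqm] add [lzx,kkxoc] -> 10 lines: omivx lvh atgl fghnx lzx kkxoc pris xfkc qln nnqr
Hunk 2: at line 1 remove [atgl,fghnx] add [apnc] -> 9 lines: omivx lvh apnc lzx kkxoc pris xfkc qln nnqr
Hunk 3: at line 2 remove [lzx,kkxoc] add [osf,fnit] -> 9 lines: omivx lvh apnc osf fnit pris xfkc qln nnqr
Hunk 4: at line 5 remove [pris,xfkc] add [pmk,uegh] -> 9 lines: omivx lvh apnc osf fnit pmk uegh qln nnqr
Hunk 5: at line 1 remove [lvh,apnc,osf] add [dkolg,dtt] -> 8 lines: omivx dkolg dtt fnit pmk uegh qln nnqr
Hunk 6: at line 2 remove [dtt,fnit] add [vbax,pecw,etr] -> 9 lines: omivx dkolg vbax pecw etr pmk uegh qln nnqr
Hunk 7: at line 3 remove [etr] add [nxe] -> 9 lines: omivx dkolg vbax pecw nxe pmk uegh qln nnqr
Final line count: 9

Answer: 9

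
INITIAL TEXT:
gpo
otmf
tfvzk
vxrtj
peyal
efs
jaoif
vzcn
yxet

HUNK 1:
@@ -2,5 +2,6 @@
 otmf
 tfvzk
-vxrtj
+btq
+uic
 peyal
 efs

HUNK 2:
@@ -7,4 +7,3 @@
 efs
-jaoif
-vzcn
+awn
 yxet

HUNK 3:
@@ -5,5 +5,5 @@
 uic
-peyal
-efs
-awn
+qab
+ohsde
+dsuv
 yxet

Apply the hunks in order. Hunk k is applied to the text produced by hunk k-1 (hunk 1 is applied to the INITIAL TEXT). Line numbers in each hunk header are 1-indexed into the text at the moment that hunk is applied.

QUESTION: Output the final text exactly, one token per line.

Answer: gpo
otmf
tfvzk
btq
uic
qab
ohsde
dsuv
yxet

Derivation:
Hunk 1: at line 2 remove [vxrtj] add [btq,uic] -> 10 lines: gpo otmf tfvzk btq uic peyal efs jaoif vzcn yxet
Hunk 2: at line 7 remove [jaoif,vzcn] add [awn] -> 9 lines: gpo otmf tfvzk btq uic peyal efs awn yxet
Hunk 3: at line 5 remove [peyal,efs,awn] add [qab,ohsde,dsuv] -> 9 lines: gpo otmf tfvzk btq uic qab ohsde dsuv yxet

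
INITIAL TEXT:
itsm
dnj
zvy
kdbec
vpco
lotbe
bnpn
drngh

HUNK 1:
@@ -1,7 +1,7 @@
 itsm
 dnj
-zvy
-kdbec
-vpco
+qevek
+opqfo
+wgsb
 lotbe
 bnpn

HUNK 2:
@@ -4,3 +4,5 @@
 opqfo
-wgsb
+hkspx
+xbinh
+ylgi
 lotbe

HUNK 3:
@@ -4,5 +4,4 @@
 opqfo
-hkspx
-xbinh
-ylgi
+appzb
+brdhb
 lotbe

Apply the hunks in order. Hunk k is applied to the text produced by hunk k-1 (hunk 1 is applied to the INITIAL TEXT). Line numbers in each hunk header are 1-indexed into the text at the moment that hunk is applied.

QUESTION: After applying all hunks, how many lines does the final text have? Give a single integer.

Hunk 1: at line 1 remove [zvy,kdbec,vpco] add [qevek,opqfo,wgsb] -> 8 lines: itsm dnj qevek opqfo wgsb lotbe bnpn drngh
Hunk 2: at line 4 remove [wgsb] add [hkspx,xbinh,ylgi] -> 10 lines: itsm dnj qevek opqfo hkspx xbinh ylgi lotbe bnpn drngh
Hunk 3: at line 4 remove [hkspx,xbinh,ylgi] add [appzb,brdhb] -> 9 lines: itsm dnj qevek opqfo appzb brdhb lotbe bnpn drngh
Final line count: 9

Answer: 9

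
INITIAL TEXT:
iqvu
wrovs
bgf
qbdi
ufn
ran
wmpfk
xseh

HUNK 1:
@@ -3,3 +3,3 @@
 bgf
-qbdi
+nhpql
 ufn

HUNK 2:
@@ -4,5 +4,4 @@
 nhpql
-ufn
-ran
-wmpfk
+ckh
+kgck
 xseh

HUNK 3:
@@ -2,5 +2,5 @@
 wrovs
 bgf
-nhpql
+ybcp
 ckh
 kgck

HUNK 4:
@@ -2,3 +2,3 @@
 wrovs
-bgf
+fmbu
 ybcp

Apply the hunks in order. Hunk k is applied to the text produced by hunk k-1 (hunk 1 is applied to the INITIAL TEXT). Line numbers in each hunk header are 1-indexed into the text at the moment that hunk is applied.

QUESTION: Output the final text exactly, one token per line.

Hunk 1: at line 3 remove [qbdi] add [nhpql] -> 8 lines: iqvu wrovs bgf nhpql ufn ran wmpfk xseh
Hunk 2: at line 4 remove [ufn,ran,wmpfk] add [ckh,kgck] -> 7 lines: iqvu wrovs bgf nhpql ckh kgck xseh
Hunk 3: at line 2 remove [nhpql] add [ybcp] -> 7 lines: iqvu wrovs bgf ybcp ckh kgck xseh
Hunk 4: at line 2 remove [bgf] add [fmbu] -> 7 lines: iqvu wrovs fmbu ybcp ckh kgck xseh

Answer: iqvu
wrovs
fmbu
ybcp
ckh
kgck
xseh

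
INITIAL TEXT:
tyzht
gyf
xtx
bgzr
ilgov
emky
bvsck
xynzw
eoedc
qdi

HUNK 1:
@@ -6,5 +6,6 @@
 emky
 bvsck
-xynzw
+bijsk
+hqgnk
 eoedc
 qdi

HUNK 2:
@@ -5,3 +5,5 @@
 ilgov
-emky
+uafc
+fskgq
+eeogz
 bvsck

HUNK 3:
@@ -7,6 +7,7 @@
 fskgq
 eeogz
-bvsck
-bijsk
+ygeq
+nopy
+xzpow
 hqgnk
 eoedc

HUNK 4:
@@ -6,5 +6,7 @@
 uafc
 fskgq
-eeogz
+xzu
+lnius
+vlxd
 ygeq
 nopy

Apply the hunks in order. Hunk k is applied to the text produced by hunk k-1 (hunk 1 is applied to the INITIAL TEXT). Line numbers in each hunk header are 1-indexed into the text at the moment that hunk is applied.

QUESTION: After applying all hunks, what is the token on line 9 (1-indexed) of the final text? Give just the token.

Hunk 1: at line 6 remove [xynzw] add [bijsk,hqgnk] -> 11 lines: tyzht gyf xtx bgzr ilgov emky bvsck bijsk hqgnk eoedc qdi
Hunk 2: at line 5 remove [emky] add [uafc,fskgq,eeogz] -> 13 lines: tyzht gyf xtx bgzr ilgov uafc fskgq eeogz bvsck bijsk hqgnk eoedc qdi
Hunk 3: at line 7 remove [bvsck,bijsk] add [ygeq,nopy,xzpow] -> 14 lines: tyzht gyf xtx bgzr ilgov uafc fskgq eeogz ygeq nopy xzpow hqgnk eoedc qdi
Hunk 4: at line 6 remove [eeogz] add [xzu,lnius,vlxd] -> 16 lines: tyzht gyf xtx bgzr ilgov uafc fskgq xzu lnius vlxd ygeq nopy xzpow hqgnk eoedc qdi
Final line 9: lnius

Answer: lnius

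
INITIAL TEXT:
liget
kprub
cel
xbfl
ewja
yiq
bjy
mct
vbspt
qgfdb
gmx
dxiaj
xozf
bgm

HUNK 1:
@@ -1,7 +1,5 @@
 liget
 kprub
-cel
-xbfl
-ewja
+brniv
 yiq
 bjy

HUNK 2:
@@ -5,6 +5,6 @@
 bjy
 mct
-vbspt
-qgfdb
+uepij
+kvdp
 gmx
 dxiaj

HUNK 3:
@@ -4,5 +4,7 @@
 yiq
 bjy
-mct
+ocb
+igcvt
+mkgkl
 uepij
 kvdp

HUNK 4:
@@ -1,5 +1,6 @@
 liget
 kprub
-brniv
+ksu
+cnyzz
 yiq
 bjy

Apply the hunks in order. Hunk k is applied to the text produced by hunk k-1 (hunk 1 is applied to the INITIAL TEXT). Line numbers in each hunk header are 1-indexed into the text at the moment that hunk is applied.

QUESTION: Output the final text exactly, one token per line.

Hunk 1: at line 1 remove [cel,xbfl,ewja] add [brniv] -> 12 lines: liget kprub brniv yiq bjy mct vbspt qgfdb gmx dxiaj xozf bgm
Hunk 2: at line 5 remove [vbspt,qgfdb] add [uepij,kvdp] -> 12 lines: liget kprub brniv yiq bjy mct uepij kvdp gmx dxiaj xozf bgm
Hunk 3: at line 4 remove [mct] add [ocb,igcvt,mkgkl] -> 14 lines: liget kprub brniv yiq bjy ocb igcvt mkgkl uepij kvdp gmx dxiaj xozf bgm
Hunk 4: at line 1 remove [brniv] add [ksu,cnyzz] -> 15 lines: liget kprub ksu cnyzz yiq bjy ocb igcvt mkgkl uepij kvdp gmx dxiaj xozf bgm

Answer: liget
kprub
ksu
cnyzz
yiq
bjy
ocb
igcvt
mkgkl
uepij
kvdp
gmx
dxiaj
xozf
bgm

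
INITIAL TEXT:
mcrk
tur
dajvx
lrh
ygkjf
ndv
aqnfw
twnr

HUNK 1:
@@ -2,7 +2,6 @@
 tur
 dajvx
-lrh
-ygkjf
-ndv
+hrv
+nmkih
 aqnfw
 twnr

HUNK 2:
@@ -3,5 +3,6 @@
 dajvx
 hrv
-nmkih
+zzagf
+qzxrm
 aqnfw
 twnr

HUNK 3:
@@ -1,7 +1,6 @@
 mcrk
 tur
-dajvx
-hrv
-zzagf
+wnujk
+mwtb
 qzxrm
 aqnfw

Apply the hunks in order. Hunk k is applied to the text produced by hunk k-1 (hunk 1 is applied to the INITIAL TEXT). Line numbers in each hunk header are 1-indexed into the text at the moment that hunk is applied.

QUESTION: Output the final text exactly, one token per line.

Answer: mcrk
tur
wnujk
mwtb
qzxrm
aqnfw
twnr

Derivation:
Hunk 1: at line 2 remove [lrh,ygkjf,ndv] add [hrv,nmkih] -> 7 lines: mcrk tur dajvx hrv nmkih aqnfw twnr
Hunk 2: at line 3 remove [nmkih] add [zzagf,qzxrm] -> 8 lines: mcrk tur dajvx hrv zzagf qzxrm aqnfw twnr
Hunk 3: at line 1 remove [dajvx,hrv,zzagf] add [wnujk,mwtb] -> 7 lines: mcrk tur wnujk mwtb qzxrm aqnfw twnr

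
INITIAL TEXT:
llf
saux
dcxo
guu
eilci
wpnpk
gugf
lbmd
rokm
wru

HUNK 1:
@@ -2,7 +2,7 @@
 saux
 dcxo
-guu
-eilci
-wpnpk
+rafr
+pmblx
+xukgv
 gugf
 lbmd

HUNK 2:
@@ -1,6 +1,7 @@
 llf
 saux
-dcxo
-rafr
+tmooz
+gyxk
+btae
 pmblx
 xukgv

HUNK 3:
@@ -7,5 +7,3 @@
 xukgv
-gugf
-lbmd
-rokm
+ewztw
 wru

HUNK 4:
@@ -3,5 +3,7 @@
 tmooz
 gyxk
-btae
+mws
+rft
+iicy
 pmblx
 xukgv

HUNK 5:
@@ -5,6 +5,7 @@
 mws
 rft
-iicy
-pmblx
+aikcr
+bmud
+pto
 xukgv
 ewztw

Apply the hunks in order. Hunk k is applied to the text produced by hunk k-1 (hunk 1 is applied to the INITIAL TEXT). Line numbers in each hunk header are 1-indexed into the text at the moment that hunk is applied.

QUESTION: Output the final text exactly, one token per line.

Hunk 1: at line 2 remove [guu,eilci,wpnpk] add [rafr,pmblx,xukgv] -> 10 lines: llf saux dcxo rafr pmblx xukgv gugf lbmd rokm wru
Hunk 2: at line 1 remove [dcxo,rafr] add [tmooz,gyxk,btae] -> 11 lines: llf saux tmooz gyxk btae pmblx xukgv gugf lbmd rokm wru
Hunk 3: at line 7 remove [gugf,lbmd,rokm] add [ewztw] -> 9 lines: llf saux tmooz gyxk btae pmblx xukgv ewztw wru
Hunk 4: at line 3 remove [btae] add [mws,rft,iicy] -> 11 lines: llf saux tmooz gyxk mws rft iicy pmblx xukgv ewztw wru
Hunk 5: at line 5 remove [iicy,pmblx] add [aikcr,bmud,pto] -> 12 lines: llf saux tmooz gyxk mws rft aikcr bmud pto xukgv ewztw wru

Answer: llf
saux
tmooz
gyxk
mws
rft
aikcr
bmud
pto
xukgv
ewztw
wru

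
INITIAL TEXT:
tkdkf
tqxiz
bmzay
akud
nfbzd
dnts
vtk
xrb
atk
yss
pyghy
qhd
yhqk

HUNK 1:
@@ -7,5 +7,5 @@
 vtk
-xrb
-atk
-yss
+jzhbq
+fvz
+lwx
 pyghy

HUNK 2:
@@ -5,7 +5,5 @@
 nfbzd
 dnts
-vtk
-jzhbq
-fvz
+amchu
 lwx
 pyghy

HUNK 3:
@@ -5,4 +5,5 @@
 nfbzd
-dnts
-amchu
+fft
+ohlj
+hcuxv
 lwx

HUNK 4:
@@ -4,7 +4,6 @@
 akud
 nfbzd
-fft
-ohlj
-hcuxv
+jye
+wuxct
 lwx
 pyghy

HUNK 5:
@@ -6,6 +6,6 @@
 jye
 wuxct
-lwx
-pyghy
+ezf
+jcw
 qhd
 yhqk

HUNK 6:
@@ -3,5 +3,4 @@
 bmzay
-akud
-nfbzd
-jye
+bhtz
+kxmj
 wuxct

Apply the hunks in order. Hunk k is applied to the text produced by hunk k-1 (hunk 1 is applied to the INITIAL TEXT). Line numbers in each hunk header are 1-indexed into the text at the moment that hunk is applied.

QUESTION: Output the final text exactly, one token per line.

Answer: tkdkf
tqxiz
bmzay
bhtz
kxmj
wuxct
ezf
jcw
qhd
yhqk

Derivation:
Hunk 1: at line 7 remove [xrb,atk,yss] add [jzhbq,fvz,lwx] -> 13 lines: tkdkf tqxiz bmzay akud nfbzd dnts vtk jzhbq fvz lwx pyghy qhd yhqk
Hunk 2: at line 5 remove [vtk,jzhbq,fvz] add [amchu] -> 11 lines: tkdkf tqxiz bmzay akud nfbzd dnts amchu lwx pyghy qhd yhqk
Hunk 3: at line 5 remove [dnts,amchu] add [fft,ohlj,hcuxv] -> 12 lines: tkdkf tqxiz bmzay akud nfbzd fft ohlj hcuxv lwx pyghy qhd yhqk
Hunk 4: at line 4 remove [fft,ohlj,hcuxv] add [jye,wuxct] -> 11 lines: tkdkf tqxiz bmzay akud nfbzd jye wuxct lwx pyghy qhd yhqk
Hunk 5: at line 6 remove [lwx,pyghy] add [ezf,jcw] -> 11 lines: tkdkf tqxiz bmzay akud nfbzd jye wuxct ezf jcw qhd yhqk
Hunk 6: at line 3 remove [akud,nfbzd,jye] add [bhtz,kxmj] -> 10 lines: tkdkf tqxiz bmzay bhtz kxmj wuxct ezf jcw qhd yhqk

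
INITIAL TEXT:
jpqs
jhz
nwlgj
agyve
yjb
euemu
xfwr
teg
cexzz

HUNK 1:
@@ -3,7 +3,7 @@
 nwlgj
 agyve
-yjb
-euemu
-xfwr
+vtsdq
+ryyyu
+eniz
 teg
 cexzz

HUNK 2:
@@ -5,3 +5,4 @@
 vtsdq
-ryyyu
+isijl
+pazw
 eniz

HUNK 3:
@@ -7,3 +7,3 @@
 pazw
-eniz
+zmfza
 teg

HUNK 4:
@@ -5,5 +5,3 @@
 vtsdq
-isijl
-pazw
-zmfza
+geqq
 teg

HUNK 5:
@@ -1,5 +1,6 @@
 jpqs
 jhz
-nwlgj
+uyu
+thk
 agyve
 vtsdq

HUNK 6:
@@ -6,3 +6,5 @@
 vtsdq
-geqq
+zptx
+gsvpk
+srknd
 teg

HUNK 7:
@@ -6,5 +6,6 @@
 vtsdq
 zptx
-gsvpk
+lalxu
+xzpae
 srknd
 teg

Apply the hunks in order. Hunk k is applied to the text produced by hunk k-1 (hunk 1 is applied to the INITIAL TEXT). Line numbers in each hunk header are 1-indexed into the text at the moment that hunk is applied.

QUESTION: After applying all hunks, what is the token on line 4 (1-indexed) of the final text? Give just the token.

Answer: thk

Derivation:
Hunk 1: at line 3 remove [yjb,euemu,xfwr] add [vtsdq,ryyyu,eniz] -> 9 lines: jpqs jhz nwlgj agyve vtsdq ryyyu eniz teg cexzz
Hunk 2: at line 5 remove [ryyyu] add [isijl,pazw] -> 10 lines: jpqs jhz nwlgj agyve vtsdq isijl pazw eniz teg cexzz
Hunk 3: at line 7 remove [eniz] add [zmfza] -> 10 lines: jpqs jhz nwlgj agyve vtsdq isijl pazw zmfza teg cexzz
Hunk 4: at line 5 remove [isijl,pazw,zmfza] add [geqq] -> 8 lines: jpqs jhz nwlgj agyve vtsdq geqq teg cexzz
Hunk 5: at line 1 remove [nwlgj] add [uyu,thk] -> 9 lines: jpqs jhz uyu thk agyve vtsdq geqq teg cexzz
Hunk 6: at line 6 remove [geqq] add [zptx,gsvpk,srknd] -> 11 lines: jpqs jhz uyu thk agyve vtsdq zptx gsvpk srknd teg cexzz
Hunk 7: at line 6 remove [gsvpk] add [lalxu,xzpae] -> 12 lines: jpqs jhz uyu thk agyve vtsdq zptx lalxu xzpae srknd teg cexzz
Final line 4: thk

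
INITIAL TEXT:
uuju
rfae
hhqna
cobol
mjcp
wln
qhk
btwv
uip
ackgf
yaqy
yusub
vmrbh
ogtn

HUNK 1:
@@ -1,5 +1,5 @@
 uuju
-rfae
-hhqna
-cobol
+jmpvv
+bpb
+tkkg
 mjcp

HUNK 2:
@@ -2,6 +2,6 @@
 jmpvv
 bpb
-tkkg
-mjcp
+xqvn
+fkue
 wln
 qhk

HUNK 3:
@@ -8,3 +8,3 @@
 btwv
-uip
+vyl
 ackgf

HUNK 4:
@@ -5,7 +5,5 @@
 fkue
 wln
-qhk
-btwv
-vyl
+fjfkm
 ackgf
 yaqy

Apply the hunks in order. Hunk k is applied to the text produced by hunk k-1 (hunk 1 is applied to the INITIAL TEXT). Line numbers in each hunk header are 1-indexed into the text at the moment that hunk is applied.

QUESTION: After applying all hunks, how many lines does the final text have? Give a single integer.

Answer: 12

Derivation:
Hunk 1: at line 1 remove [rfae,hhqna,cobol] add [jmpvv,bpb,tkkg] -> 14 lines: uuju jmpvv bpb tkkg mjcp wln qhk btwv uip ackgf yaqy yusub vmrbh ogtn
Hunk 2: at line 2 remove [tkkg,mjcp] add [xqvn,fkue] -> 14 lines: uuju jmpvv bpb xqvn fkue wln qhk btwv uip ackgf yaqy yusub vmrbh ogtn
Hunk 3: at line 8 remove [uip] add [vyl] -> 14 lines: uuju jmpvv bpb xqvn fkue wln qhk btwv vyl ackgf yaqy yusub vmrbh ogtn
Hunk 4: at line 5 remove [qhk,btwv,vyl] add [fjfkm] -> 12 lines: uuju jmpvv bpb xqvn fkue wln fjfkm ackgf yaqy yusub vmrbh ogtn
Final line count: 12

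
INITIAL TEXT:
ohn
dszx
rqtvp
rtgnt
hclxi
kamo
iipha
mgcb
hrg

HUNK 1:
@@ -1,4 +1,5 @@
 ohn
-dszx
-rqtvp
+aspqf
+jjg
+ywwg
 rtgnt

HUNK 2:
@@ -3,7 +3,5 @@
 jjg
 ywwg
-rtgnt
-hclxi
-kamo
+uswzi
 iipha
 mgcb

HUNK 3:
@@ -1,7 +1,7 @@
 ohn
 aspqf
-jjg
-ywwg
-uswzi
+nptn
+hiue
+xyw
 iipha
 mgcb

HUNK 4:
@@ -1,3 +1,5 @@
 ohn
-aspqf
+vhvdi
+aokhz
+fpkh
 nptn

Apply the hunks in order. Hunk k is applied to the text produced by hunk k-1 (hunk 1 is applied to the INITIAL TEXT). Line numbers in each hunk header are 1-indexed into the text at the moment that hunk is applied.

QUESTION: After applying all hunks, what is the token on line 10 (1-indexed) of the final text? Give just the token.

Answer: hrg

Derivation:
Hunk 1: at line 1 remove [dszx,rqtvp] add [aspqf,jjg,ywwg] -> 10 lines: ohn aspqf jjg ywwg rtgnt hclxi kamo iipha mgcb hrg
Hunk 2: at line 3 remove [rtgnt,hclxi,kamo] add [uswzi] -> 8 lines: ohn aspqf jjg ywwg uswzi iipha mgcb hrg
Hunk 3: at line 1 remove [jjg,ywwg,uswzi] add [nptn,hiue,xyw] -> 8 lines: ohn aspqf nptn hiue xyw iipha mgcb hrg
Hunk 4: at line 1 remove [aspqf] add [vhvdi,aokhz,fpkh] -> 10 lines: ohn vhvdi aokhz fpkh nptn hiue xyw iipha mgcb hrg
Final line 10: hrg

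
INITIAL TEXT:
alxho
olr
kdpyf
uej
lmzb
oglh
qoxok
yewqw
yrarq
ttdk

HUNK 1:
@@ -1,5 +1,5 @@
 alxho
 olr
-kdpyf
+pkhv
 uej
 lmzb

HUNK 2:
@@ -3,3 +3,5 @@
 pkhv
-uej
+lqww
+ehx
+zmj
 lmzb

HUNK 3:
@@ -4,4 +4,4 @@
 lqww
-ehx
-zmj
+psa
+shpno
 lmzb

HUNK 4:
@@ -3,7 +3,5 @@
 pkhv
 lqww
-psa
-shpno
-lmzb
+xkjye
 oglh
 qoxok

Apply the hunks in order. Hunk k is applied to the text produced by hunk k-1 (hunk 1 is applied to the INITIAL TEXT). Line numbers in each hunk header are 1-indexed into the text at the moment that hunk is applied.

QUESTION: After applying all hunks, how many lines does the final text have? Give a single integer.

Answer: 10

Derivation:
Hunk 1: at line 1 remove [kdpyf] add [pkhv] -> 10 lines: alxho olr pkhv uej lmzb oglh qoxok yewqw yrarq ttdk
Hunk 2: at line 3 remove [uej] add [lqww,ehx,zmj] -> 12 lines: alxho olr pkhv lqww ehx zmj lmzb oglh qoxok yewqw yrarq ttdk
Hunk 3: at line 4 remove [ehx,zmj] add [psa,shpno] -> 12 lines: alxho olr pkhv lqww psa shpno lmzb oglh qoxok yewqw yrarq ttdk
Hunk 4: at line 3 remove [psa,shpno,lmzb] add [xkjye] -> 10 lines: alxho olr pkhv lqww xkjye oglh qoxok yewqw yrarq ttdk
Final line count: 10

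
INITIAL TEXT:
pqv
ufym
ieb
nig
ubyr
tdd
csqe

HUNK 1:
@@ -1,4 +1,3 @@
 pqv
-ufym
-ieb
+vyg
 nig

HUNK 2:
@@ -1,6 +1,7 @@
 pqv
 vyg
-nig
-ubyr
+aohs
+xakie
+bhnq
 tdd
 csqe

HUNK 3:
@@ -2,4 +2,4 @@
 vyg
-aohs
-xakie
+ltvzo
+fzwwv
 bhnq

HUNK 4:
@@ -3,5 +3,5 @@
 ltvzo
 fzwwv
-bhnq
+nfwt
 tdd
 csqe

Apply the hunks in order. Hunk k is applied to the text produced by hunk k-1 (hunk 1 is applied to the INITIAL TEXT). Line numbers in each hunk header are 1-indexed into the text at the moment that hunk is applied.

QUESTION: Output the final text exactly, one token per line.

Answer: pqv
vyg
ltvzo
fzwwv
nfwt
tdd
csqe

Derivation:
Hunk 1: at line 1 remove [ufym,ieb] add [vyg] -> 6 lines: pqv vyg nig ubyr tdd csqe
Hunk 2: at line 1 remove [nig,ubyr] add [aohs,xakie,bhnq] -> 7 lines: pqv vyg aohs xakie bhnq tdd csqe
Hunk 3: at line 2 remove [aohs,xakie] add [ltvzo,fzwwv] -> 7 lines: pqv vyg ltvzo fzwwv bhnq tdd csqe
Hunk 4: at line 3 remove [bhnq] add [nfwt] -> 7 lines: pqv vyg ltvzo fzwwv nfwt tdd csqe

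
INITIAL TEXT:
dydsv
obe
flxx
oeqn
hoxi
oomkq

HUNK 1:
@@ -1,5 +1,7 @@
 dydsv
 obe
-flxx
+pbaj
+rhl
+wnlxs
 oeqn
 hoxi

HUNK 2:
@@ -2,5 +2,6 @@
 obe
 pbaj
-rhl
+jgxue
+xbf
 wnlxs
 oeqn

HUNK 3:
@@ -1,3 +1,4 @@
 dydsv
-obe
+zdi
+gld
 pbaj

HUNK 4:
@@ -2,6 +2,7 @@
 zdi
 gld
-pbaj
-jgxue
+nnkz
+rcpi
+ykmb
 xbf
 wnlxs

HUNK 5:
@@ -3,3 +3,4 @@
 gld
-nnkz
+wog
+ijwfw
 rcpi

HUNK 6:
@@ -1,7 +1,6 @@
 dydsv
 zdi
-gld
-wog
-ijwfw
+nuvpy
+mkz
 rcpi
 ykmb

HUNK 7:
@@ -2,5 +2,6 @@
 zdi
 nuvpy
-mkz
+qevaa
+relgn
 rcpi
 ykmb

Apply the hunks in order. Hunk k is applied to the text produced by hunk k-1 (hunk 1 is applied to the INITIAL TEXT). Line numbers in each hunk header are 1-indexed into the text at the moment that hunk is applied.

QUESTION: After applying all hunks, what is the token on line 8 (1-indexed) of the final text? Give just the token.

Hunk 1: at line 1 remove [flxx] add [pbaj,rhl,wnlxs] -> 8 lines: dydsv obe pbaj rhl wnlxs oeqn hoxi oomkq
Hunk 2: at line 2 remove [rhl] add [jgxue,xbf] -> 9 lines: dydsv obe pbaj jgxue xbf wnlxs oeqn hoxi oomkq
Hunk 3: at line 1 remove [obe] add [zdi,gld] -> 10 lines: dydsv zdi gld pbaj jgxue xbf wnlxs oeqn hoxi oomkq
Hunk 4: at line 2 remove [pbaj,jgxue] add [nnkz,rcpi,ykmb] -> 11 lines: dydsv zdi gld nnkz rcpi ykmb xbf wnlxs oeqn hoxi oomkq
Hunk 5: at line 3 remove [nnkz] add [wog,ijwfw] -> 12 lines: dydsv zdi gld wog ijwfw rcpi ykmb xbf wnlxs oeqn hoxi oomkq
Hunk 6: at line 1 remove [gld,wog,ijwfw] add [nuvpy,mkz] -> 11 lines: dydsv zdi nuvpy mkz rcpi ykmb xbf wnlxs oeqn hoxi oomkq
Hunk 7: at line 2 remove [mkz] add [qevaa,relgn] -> 12 lines: dydsv zdi nuvpy qevaa relgn rcpi ykmb xbf wnlxs oeqn hoxi oomkq
Final line 8: xbf

Answer: xbf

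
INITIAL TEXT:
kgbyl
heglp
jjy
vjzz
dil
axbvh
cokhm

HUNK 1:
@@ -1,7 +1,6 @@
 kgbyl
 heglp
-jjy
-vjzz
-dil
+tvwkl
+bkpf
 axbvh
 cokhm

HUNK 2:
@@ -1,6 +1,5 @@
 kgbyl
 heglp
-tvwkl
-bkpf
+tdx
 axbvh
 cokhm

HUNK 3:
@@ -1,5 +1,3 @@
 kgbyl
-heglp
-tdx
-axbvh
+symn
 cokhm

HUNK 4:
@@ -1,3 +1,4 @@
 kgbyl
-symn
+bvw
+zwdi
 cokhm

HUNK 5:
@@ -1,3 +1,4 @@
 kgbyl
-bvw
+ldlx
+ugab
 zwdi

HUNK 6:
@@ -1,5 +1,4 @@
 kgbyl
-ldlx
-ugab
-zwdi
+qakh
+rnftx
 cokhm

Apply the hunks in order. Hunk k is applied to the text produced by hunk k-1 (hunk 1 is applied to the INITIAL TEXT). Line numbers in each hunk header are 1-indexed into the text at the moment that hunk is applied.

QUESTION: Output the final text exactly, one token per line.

Answer: kgbyl
qakh
rnftx
cokhm

Derivation:
Hunk 1: at line 1 remove [jjy,vjzz,dil] add [tvwkl,bkpf] -> 6 lines: kgbyl heglp tvwkl bkpf axbvh cokhm
Hunk 2: at line 1 remove [tvwkl,bkpf] add [tdx] -> 5 lines: kgbyl heglp tdx axbvh cokhm
Hunk 3: at line 1 remove [heglp,tdx,axbvh] add [symn] -> 3 lines: kgbyl symn cokhm
Hunk 4: at line 1 remove [symn] add [bvw,zwdi] -> 4 lines: kgbyl bvw zwdi cokhm
Hunk 5: at line 1 remove [bvw] add [ldlx,ugab] -> 5 lines: kgbyl ldlx ugab zwdi cokhm
Hunk 6: at line 1 remove [ldlx,ugab,zwdi] add [qakh,rnftx] -> 4 lines: kgbyl qakh rnftx cokhm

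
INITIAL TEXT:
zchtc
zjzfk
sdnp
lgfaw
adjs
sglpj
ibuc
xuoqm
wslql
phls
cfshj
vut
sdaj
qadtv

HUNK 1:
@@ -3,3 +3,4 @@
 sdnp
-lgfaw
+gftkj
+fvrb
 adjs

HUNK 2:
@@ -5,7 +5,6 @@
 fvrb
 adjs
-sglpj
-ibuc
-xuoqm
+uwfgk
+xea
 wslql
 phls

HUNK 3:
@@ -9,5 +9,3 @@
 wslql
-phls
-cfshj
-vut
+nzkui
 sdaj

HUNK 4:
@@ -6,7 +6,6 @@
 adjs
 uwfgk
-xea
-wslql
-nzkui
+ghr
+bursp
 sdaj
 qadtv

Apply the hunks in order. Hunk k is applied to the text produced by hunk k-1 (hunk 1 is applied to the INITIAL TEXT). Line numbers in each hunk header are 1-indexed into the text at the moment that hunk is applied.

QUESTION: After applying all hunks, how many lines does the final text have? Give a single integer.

Answer: 11

Derivation:
Hunk 1: at line 3 remove [lgfaw] add [gftkj,fvrb] -> 15 lines: zchtc zjzfk sdnp gftkj fvrb adjs sglpj ibuc xuoqm wslql phls cfshj vut sdaj qadtv
Hunk 2: at line 5 remove [sglpj,ibuc,xuoqm] add [uwfgk,xea] -> 14 lines: zchtc zjzfk sdnp gftkj fvrb adjs uwfgk xea wslql phls cfshj vut sdaj qadtv
Hunk 3: at line 9 remove [phls,cfshj,vut] add [nzkui] -> 12 lines: zchtc zjzfk sdnp gftkj fvrb adjs uwfgk xea wslql nzkui sdaj qadtv
Hunk 4: at line 6 remove [xea,wslql,nzkui] add [ghr,bursp] -> 11 lines: zchtc zjzfk sdnp gftkj fvrb adjs uwfgk ghr bursp sdaj qadtv
Final line count: 11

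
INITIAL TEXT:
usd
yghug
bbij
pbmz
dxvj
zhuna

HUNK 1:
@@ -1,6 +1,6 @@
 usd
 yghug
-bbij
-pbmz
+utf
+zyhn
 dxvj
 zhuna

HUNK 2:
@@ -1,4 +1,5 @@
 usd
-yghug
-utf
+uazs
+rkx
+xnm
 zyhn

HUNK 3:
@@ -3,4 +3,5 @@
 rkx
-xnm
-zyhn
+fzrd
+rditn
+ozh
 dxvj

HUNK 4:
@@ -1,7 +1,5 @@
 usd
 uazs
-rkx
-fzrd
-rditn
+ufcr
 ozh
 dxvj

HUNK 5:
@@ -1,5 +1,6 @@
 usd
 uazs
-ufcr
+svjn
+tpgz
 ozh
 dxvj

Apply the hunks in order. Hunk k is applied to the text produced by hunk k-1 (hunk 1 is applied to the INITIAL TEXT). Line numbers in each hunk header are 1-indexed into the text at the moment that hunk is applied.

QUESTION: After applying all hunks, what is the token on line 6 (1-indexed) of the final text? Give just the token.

Answer: dxvj

Derivation:
Hunk 1: at line 1 remove [bbij,pbmz] add [utf,zyhn] -> 6 lines: usd yghug utf zyhn dxvj zhuna
Hunk 2: at line 1 remove [yghug,utf] add [uazs,rkx,xnm] -> 7 lines: usd uazs rkx xnm zyhn dxvj zhuna
Hunk 3: at line 3 remove [xnm,zyhn] add [fzrd,rditn,ozh] -> 8 lines: usd uazs rkx fzrd rditn ozh dxvj zhuna
Hunk 4: at line 1 remove [rkx,fzrd,rditn] add [ufcr] -> 6 lines: usd uazs ufcr ozh dxvj zhuna
Hunk 5: at line 1 remove [ufcr] add [svjn,tpgz] -> 7 lines: usd uazs svjn tpgz ozh dxvj zhuna
Final line 6: dxvj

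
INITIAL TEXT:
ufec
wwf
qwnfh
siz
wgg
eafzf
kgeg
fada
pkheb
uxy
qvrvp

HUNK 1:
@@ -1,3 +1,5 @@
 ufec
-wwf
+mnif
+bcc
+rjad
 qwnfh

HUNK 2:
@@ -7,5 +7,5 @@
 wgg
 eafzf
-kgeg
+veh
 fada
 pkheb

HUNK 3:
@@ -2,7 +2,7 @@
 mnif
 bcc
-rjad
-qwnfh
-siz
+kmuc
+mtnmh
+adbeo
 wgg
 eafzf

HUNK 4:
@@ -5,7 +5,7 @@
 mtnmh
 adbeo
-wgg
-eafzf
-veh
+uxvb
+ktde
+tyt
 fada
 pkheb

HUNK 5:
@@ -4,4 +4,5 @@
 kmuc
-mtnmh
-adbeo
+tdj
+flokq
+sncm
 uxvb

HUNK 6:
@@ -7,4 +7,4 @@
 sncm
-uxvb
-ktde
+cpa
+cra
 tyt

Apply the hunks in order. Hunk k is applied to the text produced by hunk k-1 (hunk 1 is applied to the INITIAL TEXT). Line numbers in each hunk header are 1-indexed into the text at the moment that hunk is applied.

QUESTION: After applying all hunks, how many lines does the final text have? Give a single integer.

Hunk 1: at line 1 remove [wwf] add [mnif,bcc,rjad] -> 13 lines: ufec mnif bcc rjad qwnfh siz wgg eafzf kgeg fada pkheb uxy qvrvp
Hunk 2: at line 7 remove [kgeg] add [veh] -> 13 lines: ufec mnif bcc rjad qwnfh siz wgg eafzf veh fada pkheb uxy qvrvp
Hunk 3: at line 2 remove [rjad,qwnfh,siz] add [kmuc,mtnmh,adbeo] -> 13 lines: ufec mnif bcc kmuc mtnmh adbeo wgg eafzf veh fada pkheb uxy qvrvp
Hunk 4: at line 5 remove [wgg,eafzf,veh] add [uxvb,ktde,tyt] -> 13 lines: ufec mnif bcc kmuc mtnmh adbeo uxvb ktde tyt fada pkheb uxy qvrvp
Hunk 5: at line 4 remove [mtnmh,adbeo] add [tdj,flokq,sncm] -> 14 lines: ufec mnif bcc kmuc tdj flokq sncm uxvb ktde tyt fada pkheb uxy qvrvp
Hunk 6: at line 7 remove [uxvb,ktde] add [cpa,cra] -> 14 lines: ufec mnif bcc kmuc tdj flokq sncm cpa cra tyt fada pkheb uxy qvrvp
Final line count: 14

Answer: 14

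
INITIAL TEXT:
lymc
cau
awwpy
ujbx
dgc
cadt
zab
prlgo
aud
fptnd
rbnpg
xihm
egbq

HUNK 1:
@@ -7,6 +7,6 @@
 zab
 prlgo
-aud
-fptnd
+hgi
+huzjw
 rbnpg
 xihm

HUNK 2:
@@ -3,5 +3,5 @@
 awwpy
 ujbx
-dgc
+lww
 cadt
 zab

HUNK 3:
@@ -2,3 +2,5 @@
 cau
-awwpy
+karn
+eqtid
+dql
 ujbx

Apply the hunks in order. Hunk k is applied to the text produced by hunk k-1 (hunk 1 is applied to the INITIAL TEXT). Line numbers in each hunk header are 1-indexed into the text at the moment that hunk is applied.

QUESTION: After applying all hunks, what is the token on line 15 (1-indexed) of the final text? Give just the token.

Answer: egbq

Derivation:
Hunk 1: at line 7 remove [aud,fptnd] add [hgi,huzjw] -> 13 lines: lymc cau awwpy ujbx dgc cadt zab prlgo hgi huzjw rbnpg xihm egbq
Hunk 2: at line 3 remove [dgc] add [lww] -> 13 lines: lymc cau awwpy ujbx lww cadt zab prlgo hgi huzjw rbnpg xihm egbq
Hunk 3: at line 2 remove [awwpy] add [karn,eqtid,dql] -> 15 lines: lymc cau karn eqtid dql ujbx lww cadt zab prlgo hgi huzjw rbnpg xihm egbq
Final line 15: egbq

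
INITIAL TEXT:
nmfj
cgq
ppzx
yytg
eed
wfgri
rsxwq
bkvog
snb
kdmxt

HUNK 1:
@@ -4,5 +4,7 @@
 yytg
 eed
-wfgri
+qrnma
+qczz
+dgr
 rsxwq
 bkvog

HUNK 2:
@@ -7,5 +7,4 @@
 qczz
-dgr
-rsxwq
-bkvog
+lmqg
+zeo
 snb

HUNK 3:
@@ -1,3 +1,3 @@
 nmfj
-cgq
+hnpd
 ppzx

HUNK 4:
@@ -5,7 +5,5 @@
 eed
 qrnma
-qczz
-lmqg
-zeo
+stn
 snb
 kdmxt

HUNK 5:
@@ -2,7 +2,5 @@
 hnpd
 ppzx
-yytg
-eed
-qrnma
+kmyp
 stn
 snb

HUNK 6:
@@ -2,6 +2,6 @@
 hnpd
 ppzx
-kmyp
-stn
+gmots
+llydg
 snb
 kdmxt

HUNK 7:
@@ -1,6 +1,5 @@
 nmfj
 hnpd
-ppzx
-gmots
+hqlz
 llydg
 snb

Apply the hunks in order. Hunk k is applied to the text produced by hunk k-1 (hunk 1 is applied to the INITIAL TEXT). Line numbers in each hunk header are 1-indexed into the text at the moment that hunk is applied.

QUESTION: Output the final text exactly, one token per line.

Hunk 1: at line 4 remove [wfgri] add [qrnma,qczz,dgr] -> 12 lines: nmfj cgq ppzx yytg eed qrnma qczz dgr rsxwq bkvog snb kdmxt
Hunk 2: at line 7 remove [dgr,rsxwq,bkvog] add [lmqg,zeo] -> 11 lines: nmfj cgq ppzx yytg eed qrnma qczz lmqg zeo snb kdmxt
Hunk 3: at line 1 remove [cgq] add [hnpd] -> 11 lines: nmfj hnpd ppzx yytg eed qrnma qczz lmqg zeo snb kdmxt
Hunk 4: at line 5 remove [qczz,lmqg,zeo] add [stn] -> 9 lines: nmfj hnpd ppzx yytg eed qrnma stn snb kdmxt
Hunk 5: at line 2 remove [yytg,eed,qrnma] add [kmyp] -> 7 lines: nmfj hnpd ppzx kmyp stn snb kdmxt
Hunk 6: at line 2 remove [kmyp,stn] add [gmots,llydg] -> 7 lines: nmfj hnpd ppzx gmots llydg snb kdmxt
Hunk 7: at line 1 remove [ppzx,gmots] add [hqlz] -> 6 lines: nmfj hnpd hqlz llydg snb kdmxt

Answer: nmfj
hnpd
hqlz
llydg
snb
kdmxt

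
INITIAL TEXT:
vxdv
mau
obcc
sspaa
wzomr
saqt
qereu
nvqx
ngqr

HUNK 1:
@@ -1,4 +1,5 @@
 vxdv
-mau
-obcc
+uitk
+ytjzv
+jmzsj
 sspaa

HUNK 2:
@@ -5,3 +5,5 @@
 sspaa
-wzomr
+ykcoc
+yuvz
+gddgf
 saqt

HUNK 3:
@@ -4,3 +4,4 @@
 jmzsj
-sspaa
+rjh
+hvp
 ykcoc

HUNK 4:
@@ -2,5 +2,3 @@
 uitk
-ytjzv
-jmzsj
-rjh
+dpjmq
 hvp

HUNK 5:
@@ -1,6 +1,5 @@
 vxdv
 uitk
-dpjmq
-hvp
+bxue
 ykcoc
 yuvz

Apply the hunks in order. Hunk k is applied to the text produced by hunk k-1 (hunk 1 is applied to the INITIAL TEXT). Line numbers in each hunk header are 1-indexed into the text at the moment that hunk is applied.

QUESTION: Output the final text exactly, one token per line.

Answer: vxdv
uitk
bxue
ykcoc
yuvz
gddgf
saqt
qereu
nvqx
ngqr

Derivation:
Hunk 1: at line 1 remove [mau,obcc] add [uitk,ytjzv,jmzsj] -> 10 lines: vxdv uitk ytjzv jmzsj sspaa wzomr saqt qereu nvqx ngqr
Hunk 2: at line 5 remove [wzomr] add [ykcoc,yuvz,gddgf] -> 12 lines: vxdv uitk ytjzv jmzsj sspaa ykcoc yuvz gddgf saqt qereu nvqx ngqr
Hunk 3: at line 4 remove [sspaa] add [rjh,hvp] -> 13 lines: vxdv uitk ytjzv jmzsj rjh hvp ykcoc yuvz gddgf saqt qereu nvqx ngqr
Hunk 4: at line 2 remove [ytjzv,jmzsj,rjh] add [dpjmq] -> 11 lines: vxdv uitk dpjmq hvp ykcoc yuvz gddgf saqt qereu nvqx ngqr
Hunk 5: at line 1 remove [dpjmq,hvp] add [bxue] -> 10 lines: vxdv uitk bxue ykcoc yuvz gddgf saqt qereu nvqx ngqr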